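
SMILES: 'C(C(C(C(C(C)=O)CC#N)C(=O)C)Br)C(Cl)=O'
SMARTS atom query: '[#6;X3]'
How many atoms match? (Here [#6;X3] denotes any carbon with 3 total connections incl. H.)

3

Check the 17 heavy atoms by environment: 7× C (X4) → no; 1× Br (X1) → no; 3× C (X3) → match; 3× O (X1) → no; 1× Cl (X1) → no; 1× C (X2) → no; 1× N (X1) → no.
That gives 3 matching atoms.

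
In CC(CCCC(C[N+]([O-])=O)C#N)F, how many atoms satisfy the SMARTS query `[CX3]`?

0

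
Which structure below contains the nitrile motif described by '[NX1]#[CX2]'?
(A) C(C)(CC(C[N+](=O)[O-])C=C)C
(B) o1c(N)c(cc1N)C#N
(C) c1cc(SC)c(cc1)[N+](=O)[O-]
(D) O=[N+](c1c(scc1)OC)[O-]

[NX1]#[CX2] describes a nitrogen triple-bonded to a two-connected carbon (a nitrile).
(A) has a nitro group (-[N+](=O)[O-]) but there is no C#N triple bond.
(B) contains a nitrile (-C#N), which satisfies every atom and bond constraint.
(C) has a nitro group (-[N+](=O)[O-]) but there is no C#N triple bond.
(D) has a nitro group (-[N+](=O)[O-]) but there is no C#N triple bond.
So the answer is (B).

B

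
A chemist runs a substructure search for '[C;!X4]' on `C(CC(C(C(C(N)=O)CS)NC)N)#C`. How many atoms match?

3

Check the 14 heavy atoms by environment: 6× C (X4) → no; 2× C (X2) → match; 1× S (X2) → no; 3× N (X3) → no; 1× C (X3) → match; 1× O (X1) → no.
Summing the matching environments: 2 + 1 = 3 matching atoms.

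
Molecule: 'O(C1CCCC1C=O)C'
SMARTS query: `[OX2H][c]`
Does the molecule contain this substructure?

No

The pattern [OX2H][c] describes a hydroxyl oxygen attached to an aromatic carbon — a phenol.
The closest candidate here is a methoxy ether (-OCH3), but the oxygen has H0, not H1. No other fragment satisfies the full query, so there is no match.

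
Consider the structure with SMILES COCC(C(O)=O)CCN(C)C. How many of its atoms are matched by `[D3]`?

3

The query [D3] means: atom with exactly three heavy-atom neighbours.
Check the 12 heavy atoms by environment: 3× C (D2) → no; 2× C (D3) → match; 2× O (D1) → no; 1× N (D3) → match; 3× C (D1) → no; 1× O (D2) → no.
Summing the matching environments: 2 + 1 = 3 matching atoms.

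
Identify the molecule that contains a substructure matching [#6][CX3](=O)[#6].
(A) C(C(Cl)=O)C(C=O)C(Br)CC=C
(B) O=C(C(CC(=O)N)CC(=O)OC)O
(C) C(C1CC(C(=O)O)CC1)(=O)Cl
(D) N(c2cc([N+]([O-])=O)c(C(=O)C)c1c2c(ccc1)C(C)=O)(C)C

[#6][CX3](=O)[#6] describes a carbonyl carbon (no H) flanked by two carbons (a ketone).
(A) has an aldehyde (-CHO) but the carbonyl carbon has H1, so it is not flanked by two carbons.
(B) has a methyl-ester group (-C(=O)OCH3) but one neighbour of the carbonyl carbon is O, not C.
(C) has a carboxylic acid group (-C(=O)OH) but one neighbour of the carbonyl carbon is O, not C.
(D) contains an acetyl/ketone group (-C(=O)CH3), which satisfies every atom and bond constraint.
So the answer is (D).

D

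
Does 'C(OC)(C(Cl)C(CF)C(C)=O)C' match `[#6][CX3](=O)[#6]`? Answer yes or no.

Yes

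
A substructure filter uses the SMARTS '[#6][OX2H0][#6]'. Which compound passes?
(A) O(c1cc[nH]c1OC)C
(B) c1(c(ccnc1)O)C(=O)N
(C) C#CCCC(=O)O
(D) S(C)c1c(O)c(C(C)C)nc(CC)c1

A

[#6][OX2H0][#6] describes an aliphatic oxygen bridging two carbons with no H on the oxygen (an ether).
(A) contains a methoxy ether (-OCH3), which satisfies every atom and bond constraint.
(B) has a hydroxyl group (-OH) but the oxygen has H1, not H0 bridging two carbons.
(C) has a carboxylic acid group (-C(=O)OH) but the -OH oxygen has H1; the =O is OX1, not OX2.
(D) has a hydroxyl group (-OH) but the oxygen has H1, not H0 bridging two carbons.
So the answer is (A).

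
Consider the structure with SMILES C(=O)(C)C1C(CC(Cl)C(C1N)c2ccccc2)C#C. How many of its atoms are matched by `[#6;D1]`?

2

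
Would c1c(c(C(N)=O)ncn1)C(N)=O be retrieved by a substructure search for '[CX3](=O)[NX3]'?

The pattern [CX3](=O)[NX3] describes a carbonyl carbon bonded to a trivalent nitrogen — an amide.
The molecule carries a primary amide (-C(=O)NH2), whose atoms satisfy every constraint of the query, so the pattern matches.

Yes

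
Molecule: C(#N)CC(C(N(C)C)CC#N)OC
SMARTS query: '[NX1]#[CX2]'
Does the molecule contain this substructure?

Yes

The pattern [NX1]#[CX2] describes a nitrogen triple-bonded to a two-connected carbon — a nitrile.
The molecule carries a nitrile (-C#N), whose atoms satisfy every constraint of the query, so the pattern matches.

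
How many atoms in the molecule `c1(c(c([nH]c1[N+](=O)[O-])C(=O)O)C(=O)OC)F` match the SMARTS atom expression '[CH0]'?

2

Check the 16 heavy atoms by environment: 1× n (aromatic, H1) → no; 4× c (aromatic, H0) → no; 2× C (H0) → match; 4× O (H0) → no; 1× O (H1) → no; 1× C (H3) → no; 1× N (charge +1, H0) → no; 1× O (charge -1, H0) → no; 1× F (H0) → no.
That gives 2 matching atoms.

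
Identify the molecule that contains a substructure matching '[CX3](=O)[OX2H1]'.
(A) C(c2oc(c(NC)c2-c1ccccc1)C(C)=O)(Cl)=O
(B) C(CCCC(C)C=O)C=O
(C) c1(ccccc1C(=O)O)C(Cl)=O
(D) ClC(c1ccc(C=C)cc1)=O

[CX3](=O)[OX2H1] describes an sp2 carbon double-bonded to O and single-bonded to an -OH oxygen (a carboxylic acid).
(A) has an acyl chloride (-C(=O)Cl) but the carbonyl is bonded to Cl, not to an -OH oxygen.
(B) has an aldehyde (-CHO) but there is no singly-bonded oxygen on the carbonyl carbon.
(C) contains a carboxylic acid group (-C(=O)OH), which satisfies every atom and bond constraint.
(D) has an acyl chloride (-C(=O)Cl) but the carbonyl is bonded to Cl, not to an -OH oxygen.
So the answer is (C).

C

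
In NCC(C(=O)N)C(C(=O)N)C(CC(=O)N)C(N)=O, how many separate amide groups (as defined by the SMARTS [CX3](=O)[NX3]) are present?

4

[CX3](=O)[NX3] is the SMARTS for an amide: a carbonyl carbon bonded to a trivalent nitrogen.
The molecule carries 4 separate instances of a primary amide (-C(=O)NH2) meeting every constraint; each maps to a distinct set of atoms, giving 4 matches.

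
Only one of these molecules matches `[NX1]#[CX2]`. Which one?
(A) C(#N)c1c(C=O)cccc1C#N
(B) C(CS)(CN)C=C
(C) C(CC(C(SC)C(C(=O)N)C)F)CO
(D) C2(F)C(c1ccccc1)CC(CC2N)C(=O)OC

[NX1]#[CX2] describes a nitrogen triple-bonded to a two-connected carbon (a nitrile).
(A) contains a nitrile (-C#N), which satisfies every atom and bond constraint.
(B) has a primary amino group (-NH2) but the nitrogen is NX3 (three connections), not NX1 triple-bonded.
(C) has a primary amide (-C(=O)NH2) but the nitrogen is NX3, not NX1.
(D) has a primary amino group (-NH2) but the nitrogen is NX3 (three connections), not NX1 triple-bonded.
So the answer is (A).

A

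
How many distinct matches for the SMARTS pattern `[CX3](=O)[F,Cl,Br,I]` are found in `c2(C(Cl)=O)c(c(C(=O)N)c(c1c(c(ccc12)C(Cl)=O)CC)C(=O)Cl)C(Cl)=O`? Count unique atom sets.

4

[CX3](=O)[F,Cl,Br,I] is the SMARTS for an acyl halide: a carbonyl carbon bonded to a halogen.
The molecule carries 4 separate instances of an acyl chloride (-C(=O)Cl) meeting every constraint; each maps to a distinct set of atoms, giving 4 matches.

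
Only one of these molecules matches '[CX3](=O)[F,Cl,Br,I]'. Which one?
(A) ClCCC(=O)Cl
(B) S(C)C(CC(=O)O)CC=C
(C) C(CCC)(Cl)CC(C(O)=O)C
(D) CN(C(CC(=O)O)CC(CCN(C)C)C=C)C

A

[CX3](=O)[F,Cl,Br,I] describes a carbonyl carbon bonded to a halogen (an acyl halide).
(A) contains an acyl chloride (-C(=O)Cl), which satisfies every atom and bond constraint.
(B) has a carboxylic acid group (-C(=O)OH) but the carbonyl is bonded to -OH, not to a halogen.
(C) has a chloro substituent but the Cl is not on a carbonyl carbon.
(D) has a carboxylic acid group (-C(=O)OH) but the carbonyl is bonded to -OH, not to a halogen.
So the answer is (A).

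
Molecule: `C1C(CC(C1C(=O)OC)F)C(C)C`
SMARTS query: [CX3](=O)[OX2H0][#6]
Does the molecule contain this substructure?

The pattern [CX3](=O)[OX2H0][#6] describes a carbonyl carbon bonded to an oxygen that is itself bonded to carbon (no H on that O) — an ester.
The molecule carries a methyl-ester group (-C(=O)OCH3), whose atoms satisfy every constraint of the query, so the pattern matches.

Yes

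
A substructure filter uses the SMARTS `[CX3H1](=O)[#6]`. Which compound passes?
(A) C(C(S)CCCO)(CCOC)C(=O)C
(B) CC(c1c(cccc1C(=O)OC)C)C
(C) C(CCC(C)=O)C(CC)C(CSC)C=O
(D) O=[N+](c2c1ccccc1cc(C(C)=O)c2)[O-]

C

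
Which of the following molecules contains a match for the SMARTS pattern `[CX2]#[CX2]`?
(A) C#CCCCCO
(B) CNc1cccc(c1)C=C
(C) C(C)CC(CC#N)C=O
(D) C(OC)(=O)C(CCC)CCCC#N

A

[CX2]#[CX2] describes a carbon-carbon triple bond (an alkyne).
(A) contains an ethynyl group (-C#CH), which satisfies every atom and bond constraint.
(B) has a vinyl group (-CH=CH2) but the C=C is a double bond; both carbons are CX3, not CX2.
(C) has a nitrile (-C#N) but the triple bond is C#N, not C#C.
(D) has a nitrile (-C#N) but the triple bond is C#N, not C#C.
So the answer is (A).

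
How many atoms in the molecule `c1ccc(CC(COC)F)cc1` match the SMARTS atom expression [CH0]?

The query [CH0] means: aliphatic carbon with no attached hydrogen.
Check the 12 heavy atoms by environment: 2× C (H2) → no; 1× C (H1) → no; 1× c (aromatic, H0) → no; 5× c (aromatic, H1) → no; 1× O (H0) → no; 1× C (H3) → no; 1× F (H0) → no.
No environment satisfies the query, so 0 matching atoms.

0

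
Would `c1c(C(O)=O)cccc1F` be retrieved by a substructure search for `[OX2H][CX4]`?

The pattern [OX2H][CX4] describes a hydroxyl oxygen bound to an sp3 (X4) carbon — an aliphatic alcohol.
The closest candidate here is a carboxylic acid group (-C(=O)OH), but the -OH is on a CX3 carbonyl carbon, not a CX4 carbon. No other fragment satisfies the full query, so there is no match.

No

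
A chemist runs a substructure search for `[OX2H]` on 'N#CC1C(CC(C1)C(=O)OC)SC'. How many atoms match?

Check the 13 heavy atoms by environment: 3× C (H1, X4) → no; 2× C (H2, X4) → no; 1× S (H0, X2) → no; 2× C (H3, X4) → no; 1× C (H0, X2) → no; 1× N (H0, X1) → no; 1× C (H0, X3) → no; 1× O (H0, X1) → no; 1× O (H0, X2) → no.
No environment satisfies the query, so 0 matching atoms.

0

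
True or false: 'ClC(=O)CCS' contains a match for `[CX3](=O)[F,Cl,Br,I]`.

True

The pattern [CX3](=O)[F,Cl,Br,I] describes a carbonyl carbon bonded to a halogen — an acyl halide.
The molecule carries an acyl chloride (-C(=O)Cl), whose atoms satisfy every constraint of the query, so the pattern matches.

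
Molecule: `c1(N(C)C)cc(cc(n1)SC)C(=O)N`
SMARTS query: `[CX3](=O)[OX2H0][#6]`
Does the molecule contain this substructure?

The pattern [CX3](=O)[OX2H0][#6] describes a carbonyl carbon bonded to an oxygen that is itself bonded to carbon (no H on that O) — an ester.
The closest candidate here is a primary amide (-C(=O)NH2), but the carbonyl is bonded to N, not to an O-C linkage. No other fragment satisfies the full query, so there is no match.

No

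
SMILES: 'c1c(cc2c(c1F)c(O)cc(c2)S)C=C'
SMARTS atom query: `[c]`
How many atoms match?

The query [c] means: lowercase c matches aromatic carbon only.
Check the 15 heavy atoms by environment: 10× c (aromatic) → match; 1× S → no; 2× C → no; 1× O → no; 1× F → no.
That gives 10 matching atoms.

10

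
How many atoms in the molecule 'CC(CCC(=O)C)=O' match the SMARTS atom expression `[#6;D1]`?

2

Check the 8 heavy atoms by environment: 2× C (D2) → no; 2× C (D3) → no; 2× O (D1) → no; 2× C (D1) → match.
That gives 2 matching atoms.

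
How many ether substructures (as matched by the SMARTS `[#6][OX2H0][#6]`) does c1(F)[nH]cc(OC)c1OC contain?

2

[#6][OX2H0][#6] is the SMARTS for an ether: an aliphatic oxygen bridging two carbons with no H on the oxygen.
The molecule carries 2 separate instances of a methoxy ether (-OCH3) meeting every constraint; each maps to a distinct set of atoms, giving 2 matches.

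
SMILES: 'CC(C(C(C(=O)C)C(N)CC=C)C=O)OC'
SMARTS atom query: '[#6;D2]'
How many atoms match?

3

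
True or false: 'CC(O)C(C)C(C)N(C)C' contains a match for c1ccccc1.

The pattern c1ccccc1 describes six aromatic carbons in a ring — a benzene ring.
The closest candidate here is a methyl group (-CH3), but no six-membered all-carbon aromatic ring is present. No other fragment satisfies the full query, so there is no match.

False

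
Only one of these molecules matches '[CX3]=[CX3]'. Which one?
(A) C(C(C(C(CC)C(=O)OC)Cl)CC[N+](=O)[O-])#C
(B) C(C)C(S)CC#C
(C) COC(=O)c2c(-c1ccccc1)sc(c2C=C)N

[CX3]=[CX3] describes a non-aromatic C=C double bond between two sp2 carbons (an alkene).
(A) has an ethynyl group (-C#CH) but the C-C bond is a triple bond, not a double bond.
(B) has an ethynyl group (-C#CH) but the C-C bond is a triple bond, not a double bond.
(C) contains a vinyl group (-CH=CH2), which satisfies every atom and bond constraint.
So the answer is (C).

C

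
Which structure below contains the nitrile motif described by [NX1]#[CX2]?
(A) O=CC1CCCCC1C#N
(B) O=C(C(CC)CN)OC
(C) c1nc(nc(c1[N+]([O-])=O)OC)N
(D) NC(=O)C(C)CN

A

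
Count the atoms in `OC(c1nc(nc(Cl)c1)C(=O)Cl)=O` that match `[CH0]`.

2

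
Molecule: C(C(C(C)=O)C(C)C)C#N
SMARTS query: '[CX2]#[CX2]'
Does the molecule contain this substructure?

The pattern [CX2]#[CX2] describes a carbon-carbon triple bond — an alkyne.
The closest candidate here is a nitrile (-C#N), but the triple bond is C#N, not C#C. No other fragment satisfies the full query, so there is no match.

No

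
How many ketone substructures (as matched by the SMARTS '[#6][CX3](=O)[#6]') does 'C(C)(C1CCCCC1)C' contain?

0

[#6][CX3](=O)[#6] is the SMARTS for a ketone: a carbonyl carbon (no H) flanked by two carbons.
No fragment in the molecule satisfies every constraint, giving 0 matches.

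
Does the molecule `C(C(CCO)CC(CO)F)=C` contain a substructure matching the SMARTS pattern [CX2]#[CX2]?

No

The pattern [CX2]#[CX2] describes a carbon-carbon triple bond — an alkyne.
The closest candidate here is a vinyl group (-CH=CH2), but the C=C is a double bond; both carbons are CX3, not CX2. No other fragment satisfies the full query, so there is no match.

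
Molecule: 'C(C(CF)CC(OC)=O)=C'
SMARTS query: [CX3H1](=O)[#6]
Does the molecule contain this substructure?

No

The pattern [CX3H1](=O)[#6] describes an sp2 carbon with one H, double-bonded to O and single-bonded to carbon — an aldehyde.
The closest candidate here is a methyl-ester group (-C(=O)OCH3), but the carbonyl carbon has H0, not H1. No other fragment satisfies the full query, so there is no match.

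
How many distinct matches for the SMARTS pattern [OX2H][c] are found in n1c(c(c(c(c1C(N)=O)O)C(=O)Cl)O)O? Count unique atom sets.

[OX2H][c] is the SMARTS for a phenol: a hydroxyl oxygen attached to an aromatic carbon.
The molecule carries 3 separate instances of a hydroxyl group (-OH) meeting every constraint; each maps to a distinct set of atoms, giving 3 matches.

3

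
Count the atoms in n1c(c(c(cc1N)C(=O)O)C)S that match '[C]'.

2

Check the 12 heavy atoms by environment: 1× n (aromatic) → no; 5× c (aromatic) → no; 2× C → match; 2× O → no; 1× S → no; 1× N → no.
That gives 2 matching atoms.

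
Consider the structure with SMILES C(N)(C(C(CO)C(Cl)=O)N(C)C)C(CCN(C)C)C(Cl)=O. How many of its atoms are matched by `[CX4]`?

11

The query [CX4] means: C with X4: aliphatic carbon with exactly 4 total connections (bonds + H).
Check the 21 heavy atoms by environment: 11× C (X4) → match; 3× N (X3) → no; 1× O (X2) → no; 2× C (X3) → no; 2× O (X1) → no; 2× Cl (X1) → no.
That gives 11 matching atoms.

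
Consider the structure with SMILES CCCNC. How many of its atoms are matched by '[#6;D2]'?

The query [#6;D2] means: any carbon bonded to exactly two heavy atoms.
Check the 5 heavy atoms by environment: 2× C (D2) → match; 2× C (D1) → no; 1× N (D2) → no.
That gives 2 matching atoms.

2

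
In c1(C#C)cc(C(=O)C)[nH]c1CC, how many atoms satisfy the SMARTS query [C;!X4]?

3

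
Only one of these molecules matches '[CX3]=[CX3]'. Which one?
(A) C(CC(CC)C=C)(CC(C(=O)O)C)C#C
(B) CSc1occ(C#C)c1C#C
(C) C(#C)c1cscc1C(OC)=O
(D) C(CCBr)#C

[CX3]=[CX3] describes a non-aromatic C=C double bond between two sp2 carbons (an alkene).
(A) contains a vinyl group (-CH=CH2), which satisfies every atom and bond constraint.
(B) has an ethynyl group (-C#CH) but the C-C bond is a triple bond, not a double bond.
(C) has an ethynyl group (-C#CH) but the C-C bond is a triple bond, not a double bond.
(D) has an ethynyl group (-C#CH) but the C-C bond is a triple bond, not a double bond.
So the answer is (A).

A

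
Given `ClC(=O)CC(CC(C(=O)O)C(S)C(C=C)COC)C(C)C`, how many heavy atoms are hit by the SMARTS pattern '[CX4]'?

11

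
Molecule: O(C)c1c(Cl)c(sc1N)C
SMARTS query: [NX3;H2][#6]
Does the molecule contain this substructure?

Yes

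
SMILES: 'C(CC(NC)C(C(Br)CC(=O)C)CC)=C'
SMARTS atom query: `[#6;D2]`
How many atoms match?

The query [#6;D2] means: any carbon bonded to exactly two heavy atoms.
Check the 15 heavy atoms by environment: 4× C (D2) → match; 4× C (D3) → no; 1× Br (D1) → no; 1× N (D2) → no; 4× C (D1) → no; 1× O (D1) → no.
That gives 4 matching atoms.

4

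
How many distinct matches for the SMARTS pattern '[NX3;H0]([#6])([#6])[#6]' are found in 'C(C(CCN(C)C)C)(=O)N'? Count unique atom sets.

1

[NX3;H0]([#6])([#6])[#6] is the SMARTS for a tertiary amine: a trivalent nitrogen with no H, bonded to three carbons.
Exactly one fragment in the molecule meets all constraints, giving 1 match.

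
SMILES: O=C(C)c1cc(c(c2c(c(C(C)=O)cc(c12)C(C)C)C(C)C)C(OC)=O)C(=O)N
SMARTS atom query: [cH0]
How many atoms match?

8

The query [cH0] means: aromatic carbon with no attached hydrogen (substituted or ring-fusion).
Check the 29 heavy atoms by environment: 8× c (aromatic, H0) → match; 2× c (aromatic, H1) → no; 4× C (H0) → no; 5× O (H0) → no; 7× C (H3) → no; 1× N (H2) → no; 2× C (H1) → no.
That gives 8 matching atoms.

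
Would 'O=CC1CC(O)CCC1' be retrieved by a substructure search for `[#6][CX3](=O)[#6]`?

No

The pattern [#6][CX3](=O)[#6] describes a carbonyl carbon (no H) flanked by two carbons — a ketone.
The closest candidate here is an aldehyde (-CHO), but the carbonyl carbon has H1, so it is not flanked by two carbons. No other fragment satisfies the full query, so there is no match.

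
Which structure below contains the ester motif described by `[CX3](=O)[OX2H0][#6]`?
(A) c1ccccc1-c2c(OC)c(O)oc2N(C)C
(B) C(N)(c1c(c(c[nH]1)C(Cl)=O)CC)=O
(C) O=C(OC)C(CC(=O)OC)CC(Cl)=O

C

[CX3](=O)[OX2H0][#6] describes a carbonyl carbon bonded to an oxygen that is itself bonded to carbon (no H on that O) (an ester).
(A) has a methoxy ether (-OCH3) but the ether oxygen is not adjacent to a C=O carbon.
(B) has a primary amide (-C(=O)NH2) but the carbonyl is bonded to N, not to an O-C linkage.
(C) contains a methyl-ester group (-C(=O)OCH3), which satisfies every atom and bond constraint.
So the answer is (C).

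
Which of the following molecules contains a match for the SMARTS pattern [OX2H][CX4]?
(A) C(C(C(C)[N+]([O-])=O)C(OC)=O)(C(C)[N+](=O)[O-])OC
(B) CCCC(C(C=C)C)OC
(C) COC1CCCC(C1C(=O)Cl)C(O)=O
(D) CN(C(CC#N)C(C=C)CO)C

[OX2H][CX4] describes a hydroxyl oxygen bound to an sp3 (X4) carbon (an aliphatic alcohol).
(A) has a methoxy ether (-OCH3) but the oxygen has H0 (ether), not H1.
(B) has a methoxy ether (-OCH3) but the oxygen has H0 (ether), not H1.
(C) has a carboxylic acid group (-C(=O)OH) but the -OH is on a CX3 carbonyl carbon, not a CX4 carbon.
(D) contains a hydroxyl group (-OH), which satisfies every atom and bond constraint.
So the answer is (D).

D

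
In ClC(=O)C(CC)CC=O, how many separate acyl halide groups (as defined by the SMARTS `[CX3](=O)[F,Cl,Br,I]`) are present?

1

[CX3](=O)[F,Cl,Br,I] is the SMARTS for an acyl halide: a carbonyl carbon bonded to a halogen.
Exactly one fragment in the molecule meets all constraints, giving 1 match.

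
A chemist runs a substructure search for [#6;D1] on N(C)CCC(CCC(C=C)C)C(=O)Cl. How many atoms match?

3

The query [#6;D1] means: carbon bonded to exactly one heavy atom.
Check the 14 heavy atoms by environment: 3× C (D1) → match; 3× C (D3) → no; 5× C (D2) → no; 1× O (D1) → no; 1× Cl (D1) → no; 1× N (D2) → no.
That gives 3 matching atoms.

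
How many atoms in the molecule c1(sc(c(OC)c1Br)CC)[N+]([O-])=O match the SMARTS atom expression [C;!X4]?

The query [C;!X4] means: aliphatic carbon that does not have four total connections.
Check the 13 heavy atoms by environment: 1× s (aromatic, X2) → no; 4× c (aromatic, X3) → no; 1× O (X2) → no; 3× C (X4) → no; 1× N (charge +1, X3) → no; 1× O (charge -1, X1) → no; 1× O (X1) → no; 1× Br (X1) → no.
No environment satisfies the query, so 0 matching atoms.

0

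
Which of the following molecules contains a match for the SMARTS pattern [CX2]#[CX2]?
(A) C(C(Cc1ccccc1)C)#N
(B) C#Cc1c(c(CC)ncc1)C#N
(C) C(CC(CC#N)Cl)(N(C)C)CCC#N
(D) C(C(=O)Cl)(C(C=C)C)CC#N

B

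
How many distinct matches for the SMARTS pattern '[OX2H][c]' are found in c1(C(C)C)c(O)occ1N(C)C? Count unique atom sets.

1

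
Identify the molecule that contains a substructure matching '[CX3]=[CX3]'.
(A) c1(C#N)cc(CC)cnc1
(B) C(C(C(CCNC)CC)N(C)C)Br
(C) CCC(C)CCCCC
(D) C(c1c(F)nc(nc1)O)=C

[CX3]=[CX3] describes a non-aromatic C=C double bond between two sp2 carbons (an alkene).
(A) has an ethyl group (-CH2CH3) but its C-C bond is a single bond between CX4 carbons, not CX3=CX3.
(B) has an ethyl group (-CH2CH3) but its C-C bond is a single bond between CX4 carbons, not CX3=CX3.
(C) has an ethyl group (-CH2CH3) but its C-C bond is a single bond between CX4 carbons, not CX3=CX3.
(D) contains a vinyl group (-CH=CH2), which satisfies every atom and bond constraint.
So the answer is (D).

D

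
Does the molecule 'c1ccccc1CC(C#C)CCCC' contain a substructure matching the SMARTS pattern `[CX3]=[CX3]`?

No

The pattern [CX3]=[CX3] describes a non-aromatic C=C double bond between two sp2 carbons — an alkene.
The closest candidate here is an ethynyl group (-C#CH), but the C-C bond is a triple bond, not a double bond. No other fragment satisfies the full query, so there is no match.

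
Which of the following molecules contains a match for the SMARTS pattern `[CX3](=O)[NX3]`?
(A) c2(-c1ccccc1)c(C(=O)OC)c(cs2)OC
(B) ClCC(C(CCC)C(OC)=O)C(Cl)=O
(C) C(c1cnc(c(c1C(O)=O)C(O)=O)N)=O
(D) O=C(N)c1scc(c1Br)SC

D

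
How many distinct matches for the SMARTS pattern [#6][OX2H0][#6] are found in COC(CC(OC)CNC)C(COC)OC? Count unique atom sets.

[#6][OX2H0][#6] is the SMARTS for an ether: an aliphatic oxygen bridging two carbons with no H on the oxygen.
The molecule carries 4 separate instances of a methoxy ether (-OCH3) meeting every constraint; each maps to a distinct set of atoms, giving 4 matches.

4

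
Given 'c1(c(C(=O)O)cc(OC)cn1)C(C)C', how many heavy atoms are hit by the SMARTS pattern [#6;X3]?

6

The query [#6;X3] means: any carbon (aromatic or not) with three total connections.
Check the 14 heavy atoms by environment: 1× n (aromatic, X2) → no; 5× c (aromatic, X3) → match; 2× O (X2) → no; 4× C (X4) → no; 1× C (X3) → match; 1× O (X1) → no.
Summing the matching environments: 5 + 1 = 6 matching atoms.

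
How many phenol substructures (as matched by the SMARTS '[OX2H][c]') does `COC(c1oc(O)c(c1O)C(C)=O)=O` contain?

[OX2H][c] is the SMARTS for a phenol: a hydroxyl oxygen attached to an aromatic carbon.
The molecule carries 2 separate instances of a hydroxyl group (-OH) meeting every constraint; each maps to a distinct set of atoms, giving 2 matches.

2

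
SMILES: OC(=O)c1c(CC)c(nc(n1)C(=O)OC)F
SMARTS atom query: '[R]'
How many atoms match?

Check the 16 heavy atoms by environment: 2× n (aromatic, in 6-ring) → match; 4× c (aromatic, in 6-ring) → match; 1× F (acyclic) → no; 5× C (acyclic) → no; 4× O (acyclic) → no.
Summing the matching environments: 2 + 4 = 6 matching atoms.

6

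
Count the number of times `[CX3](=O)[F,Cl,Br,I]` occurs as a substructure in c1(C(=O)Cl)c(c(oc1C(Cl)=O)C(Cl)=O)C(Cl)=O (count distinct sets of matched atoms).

4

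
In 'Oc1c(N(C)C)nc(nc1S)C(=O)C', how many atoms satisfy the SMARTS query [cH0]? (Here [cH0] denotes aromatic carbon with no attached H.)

4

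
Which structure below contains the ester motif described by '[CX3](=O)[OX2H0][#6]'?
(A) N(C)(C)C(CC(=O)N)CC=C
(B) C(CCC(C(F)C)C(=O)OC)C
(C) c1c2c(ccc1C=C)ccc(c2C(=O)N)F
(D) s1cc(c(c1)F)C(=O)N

B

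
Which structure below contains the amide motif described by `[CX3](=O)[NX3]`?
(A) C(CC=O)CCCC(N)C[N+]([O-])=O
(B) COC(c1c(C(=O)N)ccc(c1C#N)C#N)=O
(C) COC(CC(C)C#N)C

B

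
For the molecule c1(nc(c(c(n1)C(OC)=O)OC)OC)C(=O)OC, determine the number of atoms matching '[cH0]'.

4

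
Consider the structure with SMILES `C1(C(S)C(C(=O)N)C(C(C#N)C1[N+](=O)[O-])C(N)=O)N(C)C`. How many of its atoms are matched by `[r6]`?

The query [r6] means: r6 matches atoms in a six-membered ring.
Check the 21 heavy atoms by environment: 6× C (in 6-ring) → match; 5× C (acyclic) → no; 4× N (acyclic) → no; 3× O (acyclic) → no; 1× S (acyclic) → no; 1× N (charge +1, acyclic) → no; 1× O (charge -1, acyclic) → no.
That gives 6 matching atoms.

6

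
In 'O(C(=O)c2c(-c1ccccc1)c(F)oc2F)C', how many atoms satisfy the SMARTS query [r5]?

5

The query [r5] means: r5 matches atoms in a five-membered ring.
Check the 17 heavy atoms by environment: 1× o (aromatic, in 5-ring) → match; 4× c (aromatic, in 5-ring) → match; 2× C (acyclic) → no; 2× O (acyclic) → no; 2× F (acyclic) → no; 6× c (aromatic, in 6-ring) → no.
Summing the matching environments: 1 + 4 = 5 matching atoms.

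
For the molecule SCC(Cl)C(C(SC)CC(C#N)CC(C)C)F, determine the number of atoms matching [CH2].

3

Check the 17 heavy atoms by environment: 3× C (H2) → match; 5× C (H1) → no; 1× C (H0) → no; 1× N (H0) → no; 1× S (H1) → no; 1× S (H0) → no; 3× C (H3) → no; 1× F (H0) → no; 1× Cl (H0) → no.
That gives 3 matching atoms.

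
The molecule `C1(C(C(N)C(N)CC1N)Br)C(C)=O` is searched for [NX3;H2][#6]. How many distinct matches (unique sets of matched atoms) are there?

[NX3;H2][#6] is the SMARTS for a primary amine: a trivalent nitrogen with two H attached to carbon.
The molecule carries 3 separate instances of a primary amino group (-NH2) meeting every constraint; each maps to a distinct set of atoms, giving 3 matches.

3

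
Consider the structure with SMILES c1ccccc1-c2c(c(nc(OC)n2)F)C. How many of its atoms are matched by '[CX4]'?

Check the 16 heavy atoms by environment: 2× n (aromatic, X2) → no; 10× c (aromatic, X3) → no; 2× C (X4) → match; 1× F (X1) → no; 1× O (X2) → no.
That gives 2 matching atoms.

2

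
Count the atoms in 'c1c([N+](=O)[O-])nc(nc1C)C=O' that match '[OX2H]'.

The query [OX2H] means: aliphatic oxygen with two connections, one of which is H — an -OH oxygen.
Check the 12 heavy atoms by environment: 2× n (aromatic, H0, X2) → no; 3× c (aromatic, H0, X3) → no; 1× c (aromatic, H1, X3) → no; 1× N (charge +1, H0, X3) → no; 1× O (charge -1, H0, X1) → no; 2× O (H0, X1) → no; 1× C (H1, X3) → no; 1× C (H3, X4) → no.
No environment satisfies the query, so 0 matching atoms.

0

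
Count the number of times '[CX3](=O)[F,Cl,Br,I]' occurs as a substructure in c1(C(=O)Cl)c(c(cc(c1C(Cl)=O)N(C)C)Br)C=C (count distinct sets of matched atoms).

[CX3](=O)[F,Cl,Br,I] is the SMARTS for an acyl halide: a carbonyl carbon bonded to a halogen.
The molecule carries 2 separate instances of an acyl chloride (-C(=O)Cl) meeting every constraint; each maps to a distinct set of atoms, giving 2 matches.

2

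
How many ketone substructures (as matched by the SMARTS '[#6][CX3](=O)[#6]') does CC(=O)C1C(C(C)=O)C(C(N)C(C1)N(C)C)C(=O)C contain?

[#6][CX3](=O)[#6] is the SMARTS for a ketone: a carbonyl carbon (no H) flanked by two carbons.
The molecule carries 3 separate instances of an acetyl/ketone group (-C(=O)CH3) meeting every constraint; each maps to a distinct set of atoms, giving 3 matches.

3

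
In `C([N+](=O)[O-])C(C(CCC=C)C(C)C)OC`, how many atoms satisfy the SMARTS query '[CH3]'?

The query [CH3] means: aliphatic carbon with exactly three hydrogens.
Check the 15 heavy atoms by environment: 4× C (H2) → no; 4× C (H1) → no; 3× C (H3) → match; 2× O (H0) → no; 1× N (charge +1, H0) → no; 1× O (charge -1, H0) → no.
That gives 3 matching atoms.

3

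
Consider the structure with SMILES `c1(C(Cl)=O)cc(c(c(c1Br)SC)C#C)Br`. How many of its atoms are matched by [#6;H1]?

The query [#6;H1] means: any carbon bearing exactly one hydrogen.
Check the 15 heavy atoms by environment: 5× c (aromatic, H0) → no; 1× c (aromatic, H1) → match; 2× Br (H0) → no; 1× S (H0) → no; 1× C (H3) → no; 2× C (H0) → no; 1× O (H0) → no; 1× Cl (H0) → no; 1× C (H1) → match.
Summing the matching environments: 1 + 1 = 2 matching atoms.

2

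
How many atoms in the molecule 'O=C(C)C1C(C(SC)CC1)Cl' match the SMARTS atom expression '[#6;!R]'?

3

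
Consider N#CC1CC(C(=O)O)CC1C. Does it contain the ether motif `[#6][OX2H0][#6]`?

The pattern [#6][OX2H0][#6] describes an aliphatic oxygen bridging two carbons with no H on the oxygen — an ether.
The closest candidate here is a carboxylic acid group (-C(=O)OH), but the -OH oxygen has H1; the =O is OX1, not OX2. No other fragment satisfies the full query, so there is no match.

No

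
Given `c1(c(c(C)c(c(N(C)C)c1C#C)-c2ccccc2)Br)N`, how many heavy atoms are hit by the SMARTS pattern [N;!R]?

2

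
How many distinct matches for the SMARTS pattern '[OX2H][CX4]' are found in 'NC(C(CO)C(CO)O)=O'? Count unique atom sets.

3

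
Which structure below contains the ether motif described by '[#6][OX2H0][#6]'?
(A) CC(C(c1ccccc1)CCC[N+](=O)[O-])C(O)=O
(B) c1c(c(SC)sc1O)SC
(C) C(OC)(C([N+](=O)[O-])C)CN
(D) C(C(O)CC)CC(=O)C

C

[#6][OX2H0][#6] describes an aliphatic oxygen bridging two carbons with no H on the oxygen (an ether).
(A) has a carboxylic acid group (-C(=O)OH) but the -OH oxygen has H1; the =O is OX1, not OX2.
(B) has a hydroxyl group (-OH) but the oxygen has H1, not H0 bridging two carbons.
(C) contains a methoxy ether (-OCH3), which satisfies every atom and bond constraint.
(D) has a hydroxyl group (-OH) but the oxygen has H1, not H0 bridging two carbons.
So the answer is (C).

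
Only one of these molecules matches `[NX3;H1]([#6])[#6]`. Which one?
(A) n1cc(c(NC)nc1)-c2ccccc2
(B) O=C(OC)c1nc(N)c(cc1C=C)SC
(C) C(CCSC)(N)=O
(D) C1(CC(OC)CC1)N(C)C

[NX3;H1]([#6])[#6] describes a trivalent nitrogen with one H, bonded to two carbons (a secondary amine).
(A) contains an N-methylamino group (-NHCH3), which satisfies every atom and bond constraint.
(B) has a primary amino group (-NH2) but the nitrogen has H2 and only one carbon neighbour.
(C) has a primary amide (-C(=O)NH2) but the -C(=O)NH2 nitrogen has H2, not H1.
(D) has a dimethylamino group (-N(CH3)2) but the nitrogen has H0, not H1.
So the answer is (A).

A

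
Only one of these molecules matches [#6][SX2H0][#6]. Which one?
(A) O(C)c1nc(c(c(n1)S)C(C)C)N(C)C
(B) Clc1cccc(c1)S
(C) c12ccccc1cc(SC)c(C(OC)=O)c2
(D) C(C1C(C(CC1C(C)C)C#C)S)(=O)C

C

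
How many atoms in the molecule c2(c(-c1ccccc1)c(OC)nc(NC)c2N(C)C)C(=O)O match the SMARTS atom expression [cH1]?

Check the 22 heavy atoms by environment: 1× n (aromatic, H0) → no; 6× c (aromatic, H0) → no; 5× c (aromatic, H1) → match; 1× N (H0) → no; 4× C (H3) → no; 1× C (H0) → no; 2× O (H0) → no; 1× O (H1) → no; 1× N (H1) → no.
That gives 5 matching atoms.

5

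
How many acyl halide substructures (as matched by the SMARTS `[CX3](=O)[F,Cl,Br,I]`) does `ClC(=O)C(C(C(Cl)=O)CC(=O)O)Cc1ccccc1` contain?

[CX3](=O)[F,Cl,Br,I] is the SMARTS for an acyl halide: a carbonyl carbon bonded to a halogen.
The molecule carries 2 separate instances of an acyl chloride (-C(=O)Cl) meeting every constraint; each maps to a distinct set of atoms, giving 2 matches.

2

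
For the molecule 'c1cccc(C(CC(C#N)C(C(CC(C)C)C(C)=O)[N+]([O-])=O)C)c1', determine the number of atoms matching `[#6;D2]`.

Check the 24 heavy atoms by environment: 3× C (D2) → match; 6× C (D3) → no; 4× C (D1) → no; 1× N (D1) → no; 1× c (aromatic, D3) → no; 5× c (aromatic, D2) → match; 2× O (D1) → no; 1× N (charge +1, D3) → no; 1× O (charge -1, D1) → no.
Summing the matching environments: 3 + 5 = 8 matching atoms.

8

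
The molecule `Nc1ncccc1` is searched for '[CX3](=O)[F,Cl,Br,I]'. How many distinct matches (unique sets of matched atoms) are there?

0

[CX3](=O)[F,Cl,Br,I] is the SMARTS for an acyl halide: a carbonyl carbon bonded to a halogen.
No fragment in the molecule satisfies every constraint, giving 0 matches.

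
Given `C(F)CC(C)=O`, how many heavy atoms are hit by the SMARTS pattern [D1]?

3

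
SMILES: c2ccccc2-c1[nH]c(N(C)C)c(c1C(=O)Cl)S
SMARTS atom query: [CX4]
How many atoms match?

The query [CX4] means: C with X4: aliphatic carbon with exactly 4 total connections (bonds + H).
Check the 18 heavy atoms by environment: 1× n (aromatic, X3) → no; 10× c (aromatic, X3) → no; 1× C (X3) → no; 1× O (X1) → no; 1× Cl (X1) → no; 1× N (X3) → no; 2× C (X4) → match; 1× S (X2) → no.
That gives 2 matching atoms.

2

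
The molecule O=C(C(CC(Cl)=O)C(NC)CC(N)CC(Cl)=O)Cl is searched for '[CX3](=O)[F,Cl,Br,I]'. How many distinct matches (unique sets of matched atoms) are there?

3

[CX3](=O)[F,Cl,Br,I] is the SMARTS for an acyl halide: a carbonyl carbon bonded to a halogen.
The molecule carries 3 separate instances of an acyl chloride (-C(=O)Cl) meeting every constraint; each maps to a distinct set of atoms, giving 3 matches.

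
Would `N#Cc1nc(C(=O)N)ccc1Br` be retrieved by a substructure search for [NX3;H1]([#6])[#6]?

No

The pattern [NX3;H1]([#6])[#6] describes a trivalent nitrogen with one H, bonded to two carbons — a secondary amine.
The closest candidate here is a primary amide (-C(=O)NH2), but the -C(=O)NH2 nitrogen has H2, not H1. No other fragment satisfies the full query, so there is no match.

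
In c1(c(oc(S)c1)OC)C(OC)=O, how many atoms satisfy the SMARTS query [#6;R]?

4

Check the 12 heavy atoms by environment: 1× o (aromatic, in 5-ring) → no; 4× c (aromatic, in 5-ring) → match; 3× O (acyclic) → no; 3× C (acyclic) → no; 1× S (acyclic) → no.
That gives 4 matching atoms.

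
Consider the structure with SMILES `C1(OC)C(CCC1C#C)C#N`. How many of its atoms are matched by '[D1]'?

3

The query [D1] means: atom with exactly one heavy-atom neighbour (degree 1).
Check the 11 heavy atoms by environment: 3× C (D3) → no; 4× C (D2) → no; 2× C (D1) → match; 1× N (D1) → match; 1× O (D2) → no.
Summing the matching environments: 2 + 1 = 3 matching atoms.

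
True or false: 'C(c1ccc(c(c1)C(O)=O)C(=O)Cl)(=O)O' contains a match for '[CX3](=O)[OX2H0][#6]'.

False

The pattern [CX3](=O)[OX2H0][#6] describes a carbonyl carbon bonded to an oxygen that is itself bonded to carbon (no H on that O) — an ester.
The closest candidate here is a carboxylic acid group (-C(=O)OH), but the singly-bonded O carries H (OX2H1, not H0). No other fragment satisfies the full query, so there is no match.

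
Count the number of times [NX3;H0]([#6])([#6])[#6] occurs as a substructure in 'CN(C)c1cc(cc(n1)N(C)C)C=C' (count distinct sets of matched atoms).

2

[NX3;H0]([#6])([#6])[#6] is the SMARTS for a tertiary amine: a trivalent nitrogen with no H, bonded to three carbons.
The molecule carries 2 separate instances of a dimethylamino group (-N(CH3)2) meeting every constraint; each maps to a distinct set of atoms, giving 2 matches.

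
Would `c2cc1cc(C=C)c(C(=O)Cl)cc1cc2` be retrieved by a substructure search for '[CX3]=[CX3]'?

Yes

The pattern [CX3]=[CX3] describes a non-aromatic C=C double bond between two sp2 carbons — an alkene.
The molecule carries a vinyl group (-CH=CH2), whose atoms satisfy every constraint of the query, so the pattern matches.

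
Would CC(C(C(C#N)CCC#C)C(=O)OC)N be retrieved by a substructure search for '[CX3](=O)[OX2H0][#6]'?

Yes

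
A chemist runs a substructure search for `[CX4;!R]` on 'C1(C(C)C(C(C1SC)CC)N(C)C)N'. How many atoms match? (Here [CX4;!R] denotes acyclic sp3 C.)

6

Check the 14 heavy atoms by environment: 5× C (X4, in 5-ring) → no; 1× S (X2, acyclic) → no; 6× C (X4, acyclic) → match; 2× N (X3, acyclic) → no.
That gives 6 matching atoms.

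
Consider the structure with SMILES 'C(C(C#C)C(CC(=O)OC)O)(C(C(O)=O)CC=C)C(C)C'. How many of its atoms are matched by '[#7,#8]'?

Check the 21 heavy atoms by environment: 16× C → no; 5× O → match.
That gives 5 matching atoms.

5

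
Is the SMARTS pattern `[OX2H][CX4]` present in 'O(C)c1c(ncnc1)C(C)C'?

No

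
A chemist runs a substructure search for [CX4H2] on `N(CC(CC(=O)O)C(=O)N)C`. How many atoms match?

The query [CX4H2] means: sp3 carbon (X4) with exactly two hydrogens.
Check the 11 heavy atoms by environment: 2× C (H2, X4) → match; 1× C (H1, X4) → no; 2× C (H0, X3) → no; 2× O (H0, X1) → no; 1× O (H1, X2) → no; 1× N (H1, X3) → no; 1× C (H3, X4) → no; 1× N (H2, X3) → no.
That gives 2 matching atoms.

2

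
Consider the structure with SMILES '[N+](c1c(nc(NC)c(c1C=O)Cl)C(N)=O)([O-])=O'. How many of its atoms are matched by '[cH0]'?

5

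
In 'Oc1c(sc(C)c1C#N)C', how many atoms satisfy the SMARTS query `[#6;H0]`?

The query [#6;H0] means: any carbon with no attached hydrogen.
Check the 10 heavy atoms by environment: 1× s (aromatic, H0) → no; 4× c (aromatic, H0) → match; 2× C (H3) → no; 1× O (H1) → no; 1× C (H0) → match; 1× N (H0) → no.
Summing the matching environments: 4 + 1 = 5 matching atoms.

5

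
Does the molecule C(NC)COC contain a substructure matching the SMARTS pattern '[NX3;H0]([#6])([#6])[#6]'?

No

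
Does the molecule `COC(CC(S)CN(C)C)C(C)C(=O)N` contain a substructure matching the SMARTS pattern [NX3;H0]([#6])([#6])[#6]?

Yes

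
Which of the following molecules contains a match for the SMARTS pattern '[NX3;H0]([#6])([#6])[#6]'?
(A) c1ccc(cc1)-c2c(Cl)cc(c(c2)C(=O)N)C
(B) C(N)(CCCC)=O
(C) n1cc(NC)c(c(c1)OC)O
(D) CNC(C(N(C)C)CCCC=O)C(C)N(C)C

[NX3;H0]([#6])([#6])[#6] describes a trivalent nitrogen with no H, bonded to three carbons (a tertiary amine).
(A) has a primary amide (-C(=O)NH2) but the amide nitrogen has H2 and only one carbon neighbour.
(B) has a primary amide (-C(=O)NH2) but the amide nitrogen has H2 and only one carbon neighbour.
(C) has an N-methylamino group (-NHCH3) but the nitrogen still has one H (H1), not H0.
(D) contains a dimethylamino group (-N(CH3)2), which satisfies every atom and bond constraint.
So the answer is (D).

D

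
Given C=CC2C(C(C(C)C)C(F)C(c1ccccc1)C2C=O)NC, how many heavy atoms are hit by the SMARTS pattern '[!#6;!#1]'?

The query [!#6;!#1] means: not carbon and not hydrogen — any heteroatom.
Check the 22 heavy atoms by environment: 13× C → no; 1× O → match; 1× N → match; 1× F → match; 6× c (aromatic) → no.
Summing the matching environments: 1 + 1 + 1 = 3 matching atoms.

3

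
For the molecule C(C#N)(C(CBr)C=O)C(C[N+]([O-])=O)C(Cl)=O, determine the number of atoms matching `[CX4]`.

The query [CX4] means: C with X4: aliphatic carbon with exactly 4 total connections (bonds + H).
Check the 16 heavy atoms by environment: 5× C (X4) → match; 1× C (X2) → no; 1× N (X1) → no; 2× C (X3) → no; 3× O (X1) → no; 1× Cl (X1) → no; 1× N (charge +1, X3) → no; 1× O (charge -1, X1) → no; 1× Br (X1) → no.
That gives 5 matching atoms.

5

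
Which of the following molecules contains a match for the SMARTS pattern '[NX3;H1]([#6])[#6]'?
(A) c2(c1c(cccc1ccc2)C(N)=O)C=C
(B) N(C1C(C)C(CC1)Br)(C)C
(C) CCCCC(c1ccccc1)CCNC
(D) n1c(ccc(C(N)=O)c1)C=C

C

[NX3;H1]([#6])[#6] describes a trivalent nitrogen with one H, bonded to two carbons (a secondary amine).
(A) has a primary amide (-C(=O)NH2) but the -C(=O)NH2 nitrogen has H2, not H1.
(B) has a dimethylamino group (-N(CH3)2) but the nitrogen has H0, not H1.
(C) contains an N-methylamino group (-NHCH3), which satisfies every atom and bond constraint.
(D) has a primary amide (-C(=O)NH2) but the -C(=O)NH2 nitrogen has H2, not H1.
So the answer is (C).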